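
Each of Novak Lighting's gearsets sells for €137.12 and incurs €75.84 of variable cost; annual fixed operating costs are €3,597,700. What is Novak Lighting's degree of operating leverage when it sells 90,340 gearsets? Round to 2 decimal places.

2.86

At 90,340 units, contribution = 90,340 × €61.28 = €5,536,035.20.
EBIT = €5,536,035.20 − €3,597,700 = €1,938,335.20.
Degree of operating leverage = €5,536,035.20 / €1,938,335.20 = 2.8561.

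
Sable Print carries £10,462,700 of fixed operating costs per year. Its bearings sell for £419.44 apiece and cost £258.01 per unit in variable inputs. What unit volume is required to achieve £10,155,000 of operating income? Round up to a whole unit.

Contribution margin per unit = £419.44 − £258.01 = £161.43.
Units = (FC + target) / CM = (£10,462,700 + £10,155,000) / £161.43 = 127,719.14, so 127,720 bearings.

127,720 bearings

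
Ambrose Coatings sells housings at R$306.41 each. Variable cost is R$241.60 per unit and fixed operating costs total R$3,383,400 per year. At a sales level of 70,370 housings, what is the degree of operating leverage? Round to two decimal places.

Contribution at this volume is 70,370 × R$64.81 = R$4,560,679.70.
EBIT = R$4,560,679.70 − R$3,383,400 = R$1,177,279.70.
So DOL = total CM / EBIT = R$4,560,679.70 / R$1,177,279.70 = 3.8739.

3.87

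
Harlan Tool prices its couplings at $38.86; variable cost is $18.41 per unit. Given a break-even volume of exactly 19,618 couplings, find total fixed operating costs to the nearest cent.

Contribution margin per unit = $38.86 − $18.41 = $20.45.
Since BE = FC / CM, FC = 19,618 × $20.45 = $401,188.10.

$401,188.10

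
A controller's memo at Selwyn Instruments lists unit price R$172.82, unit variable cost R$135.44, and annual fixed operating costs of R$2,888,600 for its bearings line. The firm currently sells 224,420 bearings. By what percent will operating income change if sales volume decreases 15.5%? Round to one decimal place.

Total contribution margin = 224,420 × R$37.38 = R$8,388,819.60.
Subtracting fixed costs: EBIT = R$8,388,819.60 − R$2,888,600 = R$5,500,219.60.
Degree of operating leverage = R$8,388,819.60 / R$5,500,219.60 = 1.5252.
Operating income changes by 1.5252 × -15.5% = -23.6%.

-23.6%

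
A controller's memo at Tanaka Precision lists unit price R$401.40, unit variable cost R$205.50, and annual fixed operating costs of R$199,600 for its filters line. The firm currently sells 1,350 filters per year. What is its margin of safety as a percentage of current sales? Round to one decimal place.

24.5%

Each unit contributes R$401.40 − R$205.50 = R$195.90. Break-even units = R$199,600 ÷ R$195.90 = 1,018.89; break-even revenue = 1,018.89 × R$401.40 = R$408,981.32.
Actual sales revenue = 1,350 × R$401.40 = R$541,890.00.
Margin of safety = (R$541,890.00 − R$408,981.32) ÷ R$541,890.00 = 24.5%.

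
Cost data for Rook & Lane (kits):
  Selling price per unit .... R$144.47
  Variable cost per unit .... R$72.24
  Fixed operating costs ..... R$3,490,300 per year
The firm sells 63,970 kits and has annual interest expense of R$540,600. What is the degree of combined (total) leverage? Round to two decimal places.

Total contribution margin = 63,970 × R$72.23 = R$4,620,553.10.
Subtracting fixed costs: EBIT = R$4,620,553.10 − R$3,490,300 = R$1,130,253.10. Interest = R$540,600.00, so EBIT − I = R$589,653.10.
DCL = contribution ÷ (EBIT − I) = R$4,620,553.10 ÷ R$589,653.10 = 7.8361.

7.84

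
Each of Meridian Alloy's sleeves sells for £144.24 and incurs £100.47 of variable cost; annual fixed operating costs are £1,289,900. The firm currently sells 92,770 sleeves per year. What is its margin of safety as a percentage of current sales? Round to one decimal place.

Each unit contributes £144.24 − £100.47 = £43.77. Break-even units = £1,289,900 ÷ £43.77 = 29,469.96; break-even revenue = 29,469.96 × £144.24 = £4,250,746.54.
Current sales = 92,770 × £144.24 = £13,381,144.80.
Margin of safety = (£13,381,144.80 − £4,250,746.54) ÷ £13,381,144.80 = 68.2%.

68.2%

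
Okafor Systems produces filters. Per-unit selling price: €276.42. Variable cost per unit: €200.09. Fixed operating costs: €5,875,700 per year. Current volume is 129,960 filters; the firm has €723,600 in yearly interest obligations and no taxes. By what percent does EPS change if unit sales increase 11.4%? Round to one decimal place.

+34.1%

Total contribution margin = 129,960 × €76.33 = €9,919,846.80.
EBIT = €9,919,846.80 − €5,875,700 = €4,044,146.80.
After interest of €723,600.00, pre-tax earnings = €3,320,546.80.
DCL = total CM / (EBIT − I) = €9,919,846.80 / €3,320,546.80 = 2.9874.
EPS therefore changes by 2.9874 × (+11.4%) = +34.1%.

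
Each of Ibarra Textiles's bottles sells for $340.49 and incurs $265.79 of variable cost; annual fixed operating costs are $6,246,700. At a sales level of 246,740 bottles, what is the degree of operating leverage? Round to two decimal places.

1.51

At 246,740 units, contribution = 246,740 × $74.70 = $18,431,478.00.
Operating income = contribution − fixed costs = $18,431,478.00 − $6,246,700 = $12,184,778.00.
Degree of operating leverage = $18,431,478.00 / $12,184,778.00 = 1.5127.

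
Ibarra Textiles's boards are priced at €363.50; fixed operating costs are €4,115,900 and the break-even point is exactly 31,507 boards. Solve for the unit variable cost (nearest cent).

Contribution per unit must be FC / Q = €4,115,900 / 31,507 = €130.6345.
Hence VC = price − CM = €363.50 − €130.6345 = €232.87.

€232.87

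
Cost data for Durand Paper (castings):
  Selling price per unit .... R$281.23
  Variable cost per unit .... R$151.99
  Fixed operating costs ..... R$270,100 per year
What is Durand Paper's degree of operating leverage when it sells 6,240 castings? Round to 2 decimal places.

At 6,240 units, contribution = 6,240 × R$129.24 = R$806,457.60.
EBIT = R$806,457.60 − R$270,100 = R$536,357.60.
DOL = contribution ÷ EBIT = R$806,457.60 ÷ R$536,357.60 = 1.5036.

1.50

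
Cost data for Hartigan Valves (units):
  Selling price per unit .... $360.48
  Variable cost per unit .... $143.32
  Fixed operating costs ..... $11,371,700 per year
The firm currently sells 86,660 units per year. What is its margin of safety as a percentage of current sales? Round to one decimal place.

Unit CM = price − variable cost = $360.48 − $143.32 = $217.16. Break-even units = $11,371,700 ÷ $217.16 = 52,365.54; break-even revenue = 52,365.54 × $360.48 = $18,876,728.75.
Actual sales revenue = 86,660 × $360.48 = $31,239,196.80.
Margin of safety = ($31,239,196.80 − $18,876,728.75) ÷ $31,239,196.80 = 39.6%.

39.6%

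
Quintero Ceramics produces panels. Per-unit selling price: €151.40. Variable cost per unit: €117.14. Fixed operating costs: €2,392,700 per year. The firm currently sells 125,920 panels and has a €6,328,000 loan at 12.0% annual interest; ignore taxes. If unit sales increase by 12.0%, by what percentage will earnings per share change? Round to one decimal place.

+44.6%

Total contribution margin = 125,920 × €34.26 = €4,314,019.20.
Subtracting fixed costs: EBIT = €4,314,019.20 − €2,392,700 = €1,921,319.20.
Interest = €759,360.00, so EBIT − I = €1,161,959.20.
DCL = total CM / (EBIT − I) = €4,314,019.20 / €1,161,959.20 = 3.7127.
EPS therefore changes by 3.7127 × (+12.0%) = +44.6%.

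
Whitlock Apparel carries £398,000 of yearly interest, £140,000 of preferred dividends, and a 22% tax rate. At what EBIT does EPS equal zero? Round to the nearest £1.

£577,487

Preferred dividends are paid after tax, so their pre-tax equivalent is £140,000 ÷ (1 − 0.22) = £179,487.18.
Financial break-even EBIT = interest + D_p ÷ (1 − t) = £398,000 + £179,487.18 = £577,487.18.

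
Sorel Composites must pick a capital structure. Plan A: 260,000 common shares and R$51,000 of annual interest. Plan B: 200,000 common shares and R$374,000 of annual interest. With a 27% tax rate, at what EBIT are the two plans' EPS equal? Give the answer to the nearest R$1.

R$1,450,667

At indifference, (EBIT − 51,000)(1 − t)/260,000 = (EBIT − 374,000)(1 − t)/200,000.
Cancelling (1 − t) and cross-multiplying: 200,000·(EBIT − 51,000) = 260,000·(EBIT − 374,000).
EBIT × (260,000 − 200,000) = 374,000 × 260,000 − 51,000 × 200,000 = 87,040,000,000, so EBIT = 87,040,000,000 ÷ 60,000 = 1,450,666.67.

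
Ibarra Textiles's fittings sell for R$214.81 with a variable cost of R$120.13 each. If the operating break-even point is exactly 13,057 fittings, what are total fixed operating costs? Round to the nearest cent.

R$1,236,236.76

Unit CM = price − variable cost = R$214.81 − R$120.13 = R$94.68.
Fixed costs = break-even units × CM = 13,057 × R$94.68 = R$1,236,236.76.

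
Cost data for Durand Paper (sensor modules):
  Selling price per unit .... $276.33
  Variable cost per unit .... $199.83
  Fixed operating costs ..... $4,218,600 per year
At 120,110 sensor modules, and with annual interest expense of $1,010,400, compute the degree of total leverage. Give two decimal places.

2.32

Total contribution margin = 120,110 × $76.50 = $9,188,415.00.
Subtracting fixed costs: EBIT = $9,188,415.00 − $4,218,600 = $4,969,815.00. Interest = $1,010,400.00.
DOL = $9,188,415.00 ÷ $4,969,815.00 = 1.8488; DFL = $4,969,815.00 ÷ $3,959,415.00 = 1.2552.
Combined leverage = 1.8488 × 1.2552 = 2.3206.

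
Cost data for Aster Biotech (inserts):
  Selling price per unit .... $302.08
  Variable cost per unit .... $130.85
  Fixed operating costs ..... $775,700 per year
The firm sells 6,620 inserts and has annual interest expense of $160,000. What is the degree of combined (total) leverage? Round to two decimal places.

At 6,620 units, contribution = 6,620 × $171.23 = $1,133,542.60.
EBIT = $1,133,542.60 − $775,700 = $357,842.60. Interest = $160,000.00.
DOL = $1,133,542.60 ÷ $357,842.60 = 3.1677; DFL = $357,842.60 ÷ $197,842.60 = 1.8087.
Combined leverage = 3.1677 × 1.8087 = 5.7294.

5.73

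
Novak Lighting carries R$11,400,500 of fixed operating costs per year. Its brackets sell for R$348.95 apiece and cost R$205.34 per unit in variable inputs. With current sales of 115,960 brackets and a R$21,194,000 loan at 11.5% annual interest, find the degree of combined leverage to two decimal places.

5.92

At 115,960 units, contribution = 115,960 × R$143.61 = R$16,653,015.60.
Subtracting fixed costs: EBIT = R$16,653,015.60 − R$11,400,500 = R$5,252,515.60. Interest = R$2,437,310.00, so EBIT − I = R$2,815,205.60.
Degree of total leverage = total CM / (EBIT − interest) = R$16,653,015.60 / R$2,815,205.60 = 5.9154.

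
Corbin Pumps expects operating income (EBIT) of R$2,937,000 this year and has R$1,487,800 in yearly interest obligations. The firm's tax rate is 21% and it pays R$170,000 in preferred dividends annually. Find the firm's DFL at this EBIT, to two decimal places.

Annual interest charges come to R$1,487,800.00.
Preferred dividends grossed up pre-tax: R$170,000 / (1 − 0.21) = R$215,189.87.
DFL = EBIT ÷ [EBIT − I − D_p/(1−t)] = R$2,937,000 ÷ [R$2,937,000 − R$1,487,800.00 − R$215,189.87] = R$2,937,000 ÷ R$1,234,010.13 = 2.3800.

2.38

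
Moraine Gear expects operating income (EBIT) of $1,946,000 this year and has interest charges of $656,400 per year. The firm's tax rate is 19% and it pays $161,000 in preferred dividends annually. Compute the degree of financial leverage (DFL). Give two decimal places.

1.78

Interest = $656,400.00.
Preferred dividends grossed up pre-tax: $161,000 / (1 − 0.19) = $198,765.43.
DFL = EBIT ÷ [EBIT − I − D_p/(1−t)] = $1,946,000 ÷ [$1,946,000 − $656,400.00 − $198,765.43] = $1,946,000 ÷ $1,090,834.57 = 1.7840.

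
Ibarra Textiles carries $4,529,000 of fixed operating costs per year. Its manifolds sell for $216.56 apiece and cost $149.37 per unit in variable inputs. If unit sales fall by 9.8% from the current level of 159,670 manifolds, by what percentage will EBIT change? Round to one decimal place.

Total contribution margin = 159,670 × $67.19 = $10,728,227.30.
Subtracting fixed costs: EBIT = $10,728,227.30 − $4,529,000 = $6,199,227.30.
So DOL = total CM / EBIT = $10,728,227.30 / $6,199,227.30 = 1.7306.
So EBIT moves 1.7306 × (-9.8%) = -17.0%.

-17.0%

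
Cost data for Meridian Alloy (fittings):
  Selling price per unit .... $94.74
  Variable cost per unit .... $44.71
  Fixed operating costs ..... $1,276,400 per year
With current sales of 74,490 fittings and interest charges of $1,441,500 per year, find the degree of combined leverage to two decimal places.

Contribution at this volume is 74,490 × $50.03 = $3,726,734.70.
Subtracting fixed costs: EBIT = $3,726,734.70 − $1,276,400 = $2,450,334.70. Interest = $1,441,500.00.
DOL = $3,726,734.70 ÷ $2,450,334.70 = 1.5209; DFL = $2,450,334.70 ÷ $1,008,834.70 = 2.4289.
DCL = DOL × DFL = 1.5209 × 2.4289 = 3.6941.

3.69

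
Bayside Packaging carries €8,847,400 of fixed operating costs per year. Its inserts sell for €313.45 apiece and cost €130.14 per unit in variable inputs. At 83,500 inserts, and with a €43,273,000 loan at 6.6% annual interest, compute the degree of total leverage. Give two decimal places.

4.25

At 83,500 units, contribution = 83,500 × €183.31 = €15,306,385.00.
Subtracting fixed costs: EBIT = €15,306,385.00 − €8,847,400 = €6,458,985.00. Interest = €2,856,018.00.
DOL = €15,306,385.00 ÷ €6,458,985.00 = 2.3698; DFL = €6,458,985.00 ÷ €3,602,967.00 = 1.7927.
DCL = DOL × DFL = 2.3698 × 1.7927 = 4.2483.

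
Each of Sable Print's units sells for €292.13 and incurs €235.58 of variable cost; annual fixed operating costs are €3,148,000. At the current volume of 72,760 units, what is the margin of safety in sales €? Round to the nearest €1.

Contribution margin per unit = €292.13 − €235.58 = €56.55. Break-even units = €3,148,000 ÷ €56.55 = 55,667.55; break-even revenue = 55,667.55 × €292.13 = €16,262,161.63.
Actual sales revenue = 72,760 × €292.13 = €21,255,378.80.
Margin of safety = €21,255,378.80 − €16,262,161.63 = €4,993,217.

€4,993,217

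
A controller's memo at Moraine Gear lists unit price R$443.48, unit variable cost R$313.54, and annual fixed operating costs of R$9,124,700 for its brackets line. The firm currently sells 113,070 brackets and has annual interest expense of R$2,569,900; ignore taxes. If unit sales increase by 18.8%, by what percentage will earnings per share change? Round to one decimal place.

Total contribution margin = 113,070 × R$129.94 = R$14,692,315.80.
Subtracting fixed costs: EBIT = R$14,692,315.80 − R$9,124,700 = R$5,567,615.80.
After interest of R$2,569,900.00, pre-tax earnings = R$2,997,715.80.
Degree of combined leverage = contribution ÷ (EBIT − I) = R$14,692,315.80 ÷ R$2,997,715.80 = 4.9012.
EPS therefore changes by 4.9012 × (+18.8%) = +92.1%.

+92.1%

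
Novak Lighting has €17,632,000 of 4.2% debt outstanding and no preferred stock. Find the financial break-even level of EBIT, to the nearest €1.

€740,544

Annual interest = 4.2% × €17,632,000 = €740,544.00.
Without preferred stock the financial break-even is simply EBIT = interest = €740,544.00.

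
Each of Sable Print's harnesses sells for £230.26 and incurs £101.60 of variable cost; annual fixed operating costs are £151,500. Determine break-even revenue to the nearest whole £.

£271,136

CM per unit = £230.26 − £101.60 = £128.66; CM ratio = £128.66 / £230.26 = 0.5588.
Break-even sales = FC ÷ CM ratio = £151,500 × £230.26 / £128.66 = £271,136.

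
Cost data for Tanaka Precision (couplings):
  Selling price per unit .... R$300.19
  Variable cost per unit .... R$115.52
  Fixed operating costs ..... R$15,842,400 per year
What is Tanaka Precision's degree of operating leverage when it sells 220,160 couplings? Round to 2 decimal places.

Total contribution margin = 220,160 × R$184.67 = R$40,656,947.20.
Subtracting fixed costs: EBIT = R$40,656,947.20 − R$15,842,400 = R$24,814,547.20.
Degree of operating leverage = R$40,656,947.20 / R$24,814,547.20 = 1.6384.

1.64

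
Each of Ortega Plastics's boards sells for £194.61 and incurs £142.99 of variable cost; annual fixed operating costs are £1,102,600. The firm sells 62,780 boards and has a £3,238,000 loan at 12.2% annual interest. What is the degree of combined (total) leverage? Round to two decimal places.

At 62,780 units, contribution = 62,780 × £51.62 = £3,240,703.60.
EBIT = £3,240,703.60 − £1,102,600 = £2,138,103.60. Interest = £395,036.00.
DOL = £3,240,703.60 ÷ £2,138,103.60 = 1.5157; DFL = £2,138,103.60 ÷ £1,743,067.60 = 1.2266.
DCL = DOL × DFL = 1.5157 × 1.2266 = 1.8592.

1.86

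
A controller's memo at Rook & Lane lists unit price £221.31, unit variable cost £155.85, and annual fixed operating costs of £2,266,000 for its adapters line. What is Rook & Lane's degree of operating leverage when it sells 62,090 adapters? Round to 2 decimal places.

Contribution at this volume is 62,090 × £65.46 = £4,064,411.40.
Operating income = contribution − fixed costs = £4,064,411.40 − £2,266,000 = £1,798,411.40.
Degree of operating leverage = £4,064,411.40 / £1,798,411.40 = 2.2600.

2.26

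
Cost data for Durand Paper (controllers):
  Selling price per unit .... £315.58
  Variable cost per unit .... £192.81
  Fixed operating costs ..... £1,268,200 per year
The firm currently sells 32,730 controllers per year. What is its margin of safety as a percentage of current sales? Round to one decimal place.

Unit CM = price − variable cost = £315.58 − £192.81 = £122.77. Break-even units = £1,268,200 ÷ £122.77 = 10,329.89; break-even revenue = 10,329.89 × £315.58 = £3,259,905.16.
Current sales = 32,730 × £315.58 = £10,328,933.40.
Margin of safety = (£10,328,933.40 − £3,259,905.16) ÷ £10,328,933.40 = 68.4%.

68.4%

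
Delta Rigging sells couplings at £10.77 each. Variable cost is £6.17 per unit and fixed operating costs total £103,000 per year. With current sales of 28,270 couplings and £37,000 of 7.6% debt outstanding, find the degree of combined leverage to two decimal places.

Total contribution margin = 28,270 × £4.60 = £130,042.00.
Subtracting fixed costs: EBIT = £130,042.00 − £103,000 = £27,042.00. Interest = £2,812.00.
DOL = £130,042.00 ÷ £27,042.00 = 4.8089; DFL = £27,042.00 ÷ £24,230.00 = 1.1161.
DCL = DOL × DFL = 4.8089 × 1.1161 = 5.3672.

5.37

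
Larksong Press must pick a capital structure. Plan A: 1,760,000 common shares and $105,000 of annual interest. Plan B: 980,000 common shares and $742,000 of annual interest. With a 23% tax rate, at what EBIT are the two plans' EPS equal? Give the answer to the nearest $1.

At indifference, (EBIT − 105,000)(1 − t)/1,760,000 = (EBIT − 742,000)(1 − t)/980,000.
The (1 − t) factor cancels: (EBIT − 105,000) × 980,000 = (EBIT − 742,000) × 1,760,000.
EBIT × (1,760,000 − 980,000) = 742,000 × 1,760,000 − 105,000 × 980,000 = 1,203,020,000,000, so EBIT = 1,203,020,000,000 ÷ 780,000 = 1,542,333.33.

$1,542,333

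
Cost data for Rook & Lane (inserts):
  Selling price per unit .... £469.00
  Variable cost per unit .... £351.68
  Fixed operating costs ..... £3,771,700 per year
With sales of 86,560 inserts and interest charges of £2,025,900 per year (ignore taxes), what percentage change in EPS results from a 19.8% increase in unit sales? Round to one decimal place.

+46.1%

Contribution at this volume is 86,560 × £117.32 = £10,155,219.20.
Subtracting fixed costs: EBIT = £10,155,219.20 − £3,771,700 = £6,383,519.20.
After interest of £2,025,900.00, pre-tax earnings = £4,357,619.20.
DCL = total CM / (EBIT − I) = £10,155,219.20 / £4,357,619.20 = 2.3305.
EPS therefore changes by 2.3305 × (+19.8%) = +46.1%.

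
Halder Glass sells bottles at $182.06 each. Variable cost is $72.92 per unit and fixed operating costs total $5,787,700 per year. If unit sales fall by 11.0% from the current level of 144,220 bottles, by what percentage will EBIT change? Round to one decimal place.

-17.4%

Total contribution margin = 144,220 × $109.14 = $15,740,170.80.
Subtracting fixed costs: EBIT = $15,740,170.80 − $5,787,700 = $9,952,470.80.
So DOL = total CM / EBIT = $15,740,170.80 / $9,952,470.80 = 1.5815.
So EBIT moves 1.5815 × (-11.0%) = -17.4%.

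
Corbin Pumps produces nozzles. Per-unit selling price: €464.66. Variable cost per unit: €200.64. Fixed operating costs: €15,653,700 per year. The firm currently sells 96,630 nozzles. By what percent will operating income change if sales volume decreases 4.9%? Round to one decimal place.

At 96,630 units, contribution = 96,630 × €264.02 = €25,512,252.60.
Subtracting fixed costs: EBIT = €25,512,252.60 − €15,653,700 = €9,858,552.60.
DOL = contribution ÷ EBIT = €25,512,252.60 ÷ €9,858,552.60 = 2.5878.
Operating income changes by 2.5878 × -4.9% = -12.7%.

-12.7%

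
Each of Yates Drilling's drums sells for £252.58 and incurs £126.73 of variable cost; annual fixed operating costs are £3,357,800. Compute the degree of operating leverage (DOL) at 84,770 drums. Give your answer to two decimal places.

Contribution at this volume is 84,770 × £125.85 = £10,668,304.50.
EBIT = £10,668,304.50 − £3,357,800 = £7,310,504.50.
DOL = contribution ÷ EBIT = £10,668,304.50 ÷ £7,310,504.50 = 1.4593.

1.46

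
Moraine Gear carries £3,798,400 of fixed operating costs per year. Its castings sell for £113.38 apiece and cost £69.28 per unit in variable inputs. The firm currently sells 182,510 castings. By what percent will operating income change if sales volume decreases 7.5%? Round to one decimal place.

-14.2%

At 182,510 units, contribution = 182,510 × £44.10 = £8,048,691.00.
Subtracting fixed costs: EBIT = £8,048,691.00 − £3,798,400 = £4,250,291.00.
So DOL = total CM / EBIT = £8,048,691.00 / £4,250,291.00 = 1.8937.
So EBIT moves 1.8937 × (-7.5%) = -14.2%.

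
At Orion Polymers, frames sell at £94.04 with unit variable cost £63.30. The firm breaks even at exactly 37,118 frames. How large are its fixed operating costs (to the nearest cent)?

£1,141,007.32

Unit CM = price − variable cost = £94.04 − £63.30 = £30.74.
Since BE = FC / CM, FC = 37,118 × £30.74 = £1,141,007.32.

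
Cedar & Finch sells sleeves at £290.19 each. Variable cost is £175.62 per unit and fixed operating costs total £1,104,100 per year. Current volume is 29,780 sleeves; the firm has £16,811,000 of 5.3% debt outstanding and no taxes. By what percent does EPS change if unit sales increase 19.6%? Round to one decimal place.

+47.2%

At 29,780 units, contribution = 29,780 × £114.57 = £3,411,894.60.
Operating income = contribution − fixed costs = £3,411,894.60 − £1,104,100 = £2,307,794.60.
Interest = £890,983.00, so EBIT − I = £1,416,811.60.
Degree of combined leverage = contribution ÷ (EBIT − I) = £3,411,894.60 ÷ £1,416,811.60 = 2.4081.
%ΔEPS = DCL × %ΔSales = 2.4081 × +19.6% = +47.2%.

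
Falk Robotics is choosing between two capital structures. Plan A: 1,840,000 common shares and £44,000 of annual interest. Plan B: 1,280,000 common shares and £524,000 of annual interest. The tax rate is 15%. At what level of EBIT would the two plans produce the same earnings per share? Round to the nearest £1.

At indifference, (EBIT − 44,000)(1 − t)/1,840,000 = (EBIT − 524,000)(1 − t)/1,280,000.
The (1 − t) factor cancels: (EBIT − 44,000) × 1,280,000 = (EBIT − 524,000) × 1,840,000.
EBIT × (1,840,000 − 1,280,000) = 524,000 × 1,840,000 − 44,000 × 1,280,000 = 907,840,000,000, so EBIT = 907,840,000,000 ÷ 560,000 = 1,621,142.86.

£1,621,143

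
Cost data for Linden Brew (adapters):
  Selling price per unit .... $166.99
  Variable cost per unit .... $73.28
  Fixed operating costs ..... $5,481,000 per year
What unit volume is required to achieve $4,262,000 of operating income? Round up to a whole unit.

Contribution margin per unit = $166.99 − $73.28 = $93.71.
Units = (FC + target) / CM = ($5,481,000 + $4,262,000) / $93.71 = 103,969.69, so 103,970 adapters.

103,970 adapters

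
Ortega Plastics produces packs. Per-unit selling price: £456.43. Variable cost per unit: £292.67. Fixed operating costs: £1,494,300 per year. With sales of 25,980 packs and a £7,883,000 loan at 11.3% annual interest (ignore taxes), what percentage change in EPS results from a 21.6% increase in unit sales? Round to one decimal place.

At 25,980 units, contribution = 25,980 × £163.76 = £4,254,484.80.
Operating income = contribution − fixed costs = £4,254,484.80 − £1,494,300 = £2,760,184.80.
After interest of £890,779.00, pre-tax earnings = £1,869,405.80.
Degree of combined leverage = contribution ÷ (EBIT − I) = £4,254,484.80 ÷ £1,869,405.80 = 2.2758.
EPS therefore changes by 2.2758 × (+21.6%) = +49.2%.

+49.2%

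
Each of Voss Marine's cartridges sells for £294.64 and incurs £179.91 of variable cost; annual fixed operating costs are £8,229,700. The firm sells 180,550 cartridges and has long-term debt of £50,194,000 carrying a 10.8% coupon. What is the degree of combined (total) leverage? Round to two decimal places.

2.93

Total contribution margin = 180,550 × £114.73 = £20,714,501.50.
EBIT = £20,714,501.50 − £8,229,700 = £12,484,801.50. Interest = £5,420,952.00.
DOL = £20,714,501.50 ÷ £12,484,801.50 = 1.6592; DFL = £12,484,801.50 ÷ £7,063,849.50 = 1.7674.
DCL = DOL × DFL = 1.6592 × 1.7674 = 2.9325.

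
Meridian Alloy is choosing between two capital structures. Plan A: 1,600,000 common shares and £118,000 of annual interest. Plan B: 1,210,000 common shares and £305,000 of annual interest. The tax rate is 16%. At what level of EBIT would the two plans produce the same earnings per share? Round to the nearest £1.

At indifference, (EBIT − 118,000)(1 − t)/1,600,000 = (EBIT − 305,000)(1 − t)/1,210,000.
Cancelling (1 − t) and cross-multiplying: 1,210,000·(EBIT − 118,000) = 1,600,000·(EBIT − 305,000).
EBIT × (1,600,000 − 1,210,000) = 305,000 × 1,600,000 − 118,000 × 1,210,000 = 345,220,000,000, so EBIT = 345,220,000,000 ÷ 390,000 = 885,179.49.

£885,179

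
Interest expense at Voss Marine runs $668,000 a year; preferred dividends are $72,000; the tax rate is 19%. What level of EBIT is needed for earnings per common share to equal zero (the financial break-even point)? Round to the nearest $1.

Grossing the preferred dividend up to pre-tax terms: $72,000 / (1 − 0.19) = $88,888.89.
Financial break-even EBIT = interest + D_p ÷ (1 − t) = $668,000 + $88,888.89 = $756,888.89.

$756,889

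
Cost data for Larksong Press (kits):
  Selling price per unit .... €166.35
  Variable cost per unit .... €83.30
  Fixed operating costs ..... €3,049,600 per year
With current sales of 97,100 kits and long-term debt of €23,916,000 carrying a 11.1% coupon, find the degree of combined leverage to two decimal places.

Total contribution margin = 97,100 × €83.05 = €8,064,155.00.
Subtracting fixed costs: EBIT = €8,064,155.00 − €3,049,600 = €5,014,555.00. Interest = €2,654,676.00.
DOL = €8,064,155.00 ÷ €5,014,555.00 = 1.6081; DFL = €5,014,555.00 ÷ €2,359,879.00 = 2.1249.
Combined leverage = 1.6081 × 2.1249 = 3.4171.

3.42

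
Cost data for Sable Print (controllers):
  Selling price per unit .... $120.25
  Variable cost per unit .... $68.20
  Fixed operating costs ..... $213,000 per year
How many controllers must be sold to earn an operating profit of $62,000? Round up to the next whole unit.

Each unit contributes $120.25 − $68.20 = $52.05.
Required volume = (fixed costs + target profit) ÷ CM = ($213,000 + $62,000) ÷ $52.05 = 5,283.38, so 5,284 controllers.

5,284 controllers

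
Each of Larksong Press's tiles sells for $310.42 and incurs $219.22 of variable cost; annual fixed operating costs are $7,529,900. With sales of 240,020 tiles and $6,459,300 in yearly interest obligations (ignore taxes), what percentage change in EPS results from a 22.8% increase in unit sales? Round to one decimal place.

Total contribution margin = 240,020 × $91.20 = $21,889,824.00.
EBIT = $21,889,824.00 − $7,529,900 = $14,359,924.00.
Interest = $6,459,300.00, so EBIT − I = $7,900,624.00.
DCL = total CM / (EBIT − I) = $21,889,824.00 / $7,900,624.00 = 2.7706.
EPS therefore changes by 2.7706 × (+22.8%) = +63.2%.

+63.2%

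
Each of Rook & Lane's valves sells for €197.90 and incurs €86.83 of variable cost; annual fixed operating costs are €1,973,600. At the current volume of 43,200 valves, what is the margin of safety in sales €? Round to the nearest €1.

Contribution margin per unit = €197.90 − €86.83 = €111.07. Break-even units = €1,973,600 ÷ €111.07 = 17,768.97; break-even revenue = 17,768.97 × €197.90 = €3,516,480.06.
Current sales = 43,200 × €197.90 = €8,549,280.00.
Margin of safety = €8,549,280.00 − €3,516,480.06 = €5,032,800.

€5,032,800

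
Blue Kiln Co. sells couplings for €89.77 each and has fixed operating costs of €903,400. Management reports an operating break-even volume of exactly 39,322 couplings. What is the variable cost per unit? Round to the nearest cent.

€66.80

At break-even, FC = Q × (P − VC), so P − VC = €903,400 ÷ 39,322 = €22.9744.
Hence VC = price − CM = €89.77 − €22.9744 = €66.80.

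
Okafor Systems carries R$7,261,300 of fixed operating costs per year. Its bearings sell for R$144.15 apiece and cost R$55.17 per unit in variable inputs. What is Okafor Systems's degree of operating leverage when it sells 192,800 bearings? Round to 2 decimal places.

1.73

Total contribution margin = 192,800 × R$88.98 = R$17,155,344.00.
Subtracting fixed costs: EBIT = R$17,155,344.00 − R$7,261,300 = R$9,894,044.00.
So DOL = total CM / EBIT = R$17,155,344.00 / R$9,894,044.00 = 1.7339.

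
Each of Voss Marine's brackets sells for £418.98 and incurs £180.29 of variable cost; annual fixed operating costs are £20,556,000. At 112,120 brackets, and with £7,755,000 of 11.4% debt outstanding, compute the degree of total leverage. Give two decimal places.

At 112,120 units, contribution = 112,120 × £238.69 = £26,761,922.80.
EBIT = £26,761,922.80 − £20,556,000 = £6,205,922.80. Interest = £884,070.00, so EBIT − I = £5,321,852.80.
Degree of total leverage = total CM / (EBIT − interest) = £26,761,922.80 / £5,321,852.80 = 5.0287.

5.03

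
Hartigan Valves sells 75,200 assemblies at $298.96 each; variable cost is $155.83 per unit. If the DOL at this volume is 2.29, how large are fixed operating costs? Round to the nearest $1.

At 75,200 units, contribution = 75,200 × $143.13 = $10,763,376.00.
Since DOL = CM ÷ EBIT, EBIT = $10,763,376.00 ÷ 2.29 = $4,700,164.19.
Fixed costs = CM − EBIT = $10,763,376.00 − $4,700,164.19 = $6,063,212.

$6,063,212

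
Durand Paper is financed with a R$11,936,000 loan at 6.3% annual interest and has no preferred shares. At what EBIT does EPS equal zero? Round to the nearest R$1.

Annual interest = 6.3% × R$11,936,000 = R$751,968.00.
Without preferred stock the financial break-even is simply EBIT = interest = R$751,968.00.

R$751,968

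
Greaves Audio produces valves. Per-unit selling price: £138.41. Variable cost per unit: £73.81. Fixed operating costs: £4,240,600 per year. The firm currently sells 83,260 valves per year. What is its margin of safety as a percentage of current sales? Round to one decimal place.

21.2%

Contribution margin per unit = £138.41 − £73.81 = £64.60. Break-even units = £4,240,600 ÷ £64.60 = 65,643.96; break-even revenue = 65,643.96 × £138.41 = £9,085,780.90.
Current sales = 83,260 × £138.41 = £11,524,016.60.
Margin of safety = (£11,524,016.60 − £9,085,780.90) ÷ £11,524,016.60 = 21.2%.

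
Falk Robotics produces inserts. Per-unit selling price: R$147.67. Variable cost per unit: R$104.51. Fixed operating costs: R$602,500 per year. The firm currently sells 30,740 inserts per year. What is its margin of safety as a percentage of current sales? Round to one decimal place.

54.6%

Unit CM = price − variable cost = R$147.67 − R$104.51 = R$43.16. Break-even units = R$602,500 ÷ R$43.16 = 13,959.68; break-even revenue = 13,959.68 × R$147.67 = R$2,061,426.67.
Actual sales revenue = 30,740 × R$147.67 = R$4,539,375.80.
Margin of safety = (R$4,539,375.80 − R$2,061,426.67) ÷ R$4,539,375.80 = 54.6%.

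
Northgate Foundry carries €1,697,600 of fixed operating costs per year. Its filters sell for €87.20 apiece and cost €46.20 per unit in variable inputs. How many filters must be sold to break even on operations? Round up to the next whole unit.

Contribution margin per unit = €87.20 − €46.20 = €41.00.
Units to break even: €1,697,600 ÷ €41.00 = 41,404.88, rounded up to 41,405.

41,405 filters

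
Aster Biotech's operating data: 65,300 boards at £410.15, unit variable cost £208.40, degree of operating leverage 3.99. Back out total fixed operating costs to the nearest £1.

Total contribution margin = 65,300 × £201.75 = £13,174,275.00.
DOL = contribution / EBIT, so EBIT = £13,174,275.00 / 3.99 = £3,301,823.31.
Fixed costs = CM − EBIT = £13,174,275.00 − £3,301,823.31 = £9,872,452.

£9,872,452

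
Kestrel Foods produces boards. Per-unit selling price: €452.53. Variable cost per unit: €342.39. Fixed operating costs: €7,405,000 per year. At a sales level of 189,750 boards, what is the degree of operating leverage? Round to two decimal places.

1.55

Contribution at this volume is 189,750 × €110.14 = €20,899,065.00.
Operating income = contribution − fixed costs = €20,899,065.00 − €7,405,000 = €13,494,065.00.
So DOL = total CM / EBIT = €20,899,065.00 / €13,494,065.00 = 1.5488.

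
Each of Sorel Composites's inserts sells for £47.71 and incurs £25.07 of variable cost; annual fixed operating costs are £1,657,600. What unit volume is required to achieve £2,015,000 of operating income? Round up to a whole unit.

Contribution margin per unit = £47.71 − £25.07 = £22.64.
Need Q such that Q × £22.64 − £1,657,600 = £2,015,000, i.e. Q = £3,672,600 / £22.64 = 162,217.31 → 162,218.

162,218 inserts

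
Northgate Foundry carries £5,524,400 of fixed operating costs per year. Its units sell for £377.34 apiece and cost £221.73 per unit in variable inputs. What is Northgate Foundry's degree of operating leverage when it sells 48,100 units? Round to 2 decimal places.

Contribution at this volume is 48,100 × £155.61 = £7,484,841.00.
Subtracting fixed costs: EBIT = £7,484,841.00 − £5,524,400 = £1,960,441.00.
DOL = contribution ÷ EBIT = £7,484,841.00 ÷ £1,960,441.00 = 3.8179.

3.82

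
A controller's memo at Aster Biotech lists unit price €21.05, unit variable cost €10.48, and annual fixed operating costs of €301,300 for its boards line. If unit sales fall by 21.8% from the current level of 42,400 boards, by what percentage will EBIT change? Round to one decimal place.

At 42,400 units, contribution = 42,400 × €10.57 = €448,168.00.
Subtracting fixed costs: EBIT = €448,168.00 − €301,300 = €146,868.00.
Degree of operating leverage = €448,168.00 / €146,868.00 = 3.0515.
So EBIT moves 3.0515 × (-21.8%) = -66.5%.

-66.5%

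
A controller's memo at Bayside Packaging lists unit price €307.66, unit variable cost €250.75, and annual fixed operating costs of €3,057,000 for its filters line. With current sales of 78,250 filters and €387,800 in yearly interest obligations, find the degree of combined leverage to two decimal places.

4.42

Total contribution margin = 78,250 × €56.91 = €4,453,207.50.
Operating income = contribution − fixed costs = €4,453,207.50 − €3,057,000 = €1,396,207.50. Interest = €387,800.00, so EBIT − I = €1,008,407.50.
DCL = contribution ÷ (EBIT − I) = €4,453,207.50 ÷ €1,008,407.50 = 4.4161.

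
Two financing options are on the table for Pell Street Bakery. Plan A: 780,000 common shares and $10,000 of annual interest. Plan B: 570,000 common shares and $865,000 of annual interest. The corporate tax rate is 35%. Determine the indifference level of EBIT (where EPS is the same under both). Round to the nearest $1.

$3,185,714

Set EPS_A = EPS_B: (EBIT − $10,000)(1 − 0.35) ÷ 780,000 = (EBIT − $865,000)(1 − 0.35) ÷ 570,000.
Cancelling (1 − t) and cross-multiplying: 570,000·(EBIT − 10,000) = 780,000·(EBIT − 865,000).
EBIT × (780,000 − 570,000) = 865,000 × 780,000 − 10,000 × 570,000 = 669,000,000,000, so EBIT = 669,000,000,000 ÷ 210,000 = 3,185,714.29.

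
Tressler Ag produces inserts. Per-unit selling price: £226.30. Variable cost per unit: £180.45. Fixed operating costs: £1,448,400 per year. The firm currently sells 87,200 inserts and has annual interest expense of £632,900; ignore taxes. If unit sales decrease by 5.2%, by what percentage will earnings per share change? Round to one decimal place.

Contribution at this volume is 87,200 × £45.85 = £3,998,120.00.
EBIT = £3,998,120.00 − £1,448,400 = £2,549,720.00.
After interest of £632,900.00, pre-tax earnings = £1,916,820.00.
DCL = total CM / (EBIT − I) = £3,998,120.00 / £1,916,820.00 = 2.0858.
%ΔEPS = DCL × %ΔSales = 2.0858 × -5.2% = -10.8%.

-10.8%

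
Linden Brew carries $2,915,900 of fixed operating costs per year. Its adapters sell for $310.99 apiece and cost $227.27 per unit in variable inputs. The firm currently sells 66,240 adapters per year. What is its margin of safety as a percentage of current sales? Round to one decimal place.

47.4%

Contribution margin per unit = $310.99 − $227.27 = $83.72. Break-even units = $2,915,900 ÷ $83.72 = 34,829.19; break-even revenue = 34,829.19 × $310.99 = $10,831,530.59.
Current sales = 66,240 × $310.99 = $20,599,977.60.
Margin of safety = ($20,599,977.60 − $10,831,530.59) ÷ $20,599,977.60 = 47.4%.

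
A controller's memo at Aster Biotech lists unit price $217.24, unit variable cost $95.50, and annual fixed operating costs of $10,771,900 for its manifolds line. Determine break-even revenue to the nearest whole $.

$19,222,010

Contribution margin per unit = $217.24 − $95.50 = $121.74, a CM ratio of $121.74 ÷ $217.24 = 0.5604.
Break-even revenue = fixed costs × price ÷ CM = $10,771,900 × $217.24 ÷ $121.74 = $19,222,010.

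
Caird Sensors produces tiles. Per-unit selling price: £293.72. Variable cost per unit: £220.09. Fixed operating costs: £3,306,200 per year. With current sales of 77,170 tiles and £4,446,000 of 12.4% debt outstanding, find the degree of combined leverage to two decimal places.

Contribution at this volume is 77,170 × £73.63 = £5,682,027.10.
EBIT = £5,682,027.10 − £3,306,200 = £2,375,827.10. Interest = £551,304.00.
DOL = £5,682,027.10 ÷ £2,375,827.10 = 2.3916; DFL = £2,375,827.10 ÷ £1,824,523.10 = 1.3022.
DCL = DOL × DFL = 2.3916 × 1.3022 = 3.1143.

3.11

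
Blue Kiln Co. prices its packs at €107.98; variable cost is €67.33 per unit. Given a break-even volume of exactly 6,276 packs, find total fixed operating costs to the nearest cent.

€255,119.40

Contribution margin per unit = €107.98 − €67.33 = €40.65.
Since BE = FC / CM, FC = 6,276 × €40.65 = €255,119.40.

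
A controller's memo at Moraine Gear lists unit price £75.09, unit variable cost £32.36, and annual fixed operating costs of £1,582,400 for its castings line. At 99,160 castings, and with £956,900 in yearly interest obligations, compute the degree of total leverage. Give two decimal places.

Total contribution margin = 99,160 × £42.73 = £4,237,106.80.
Operating income = contribution − fixed costs = £4,237,106.80 − £1,582,400 = £2,654,706.80. Interest = £956,900.00.
DOL = £4,237,106.80 ÷ £2,654,706.80 = 1.5961; DFL = £2,654,706.80 ÷ £1,697,806.80 = 1.5636.
DCL = DOL × DFL = 1.5961 × 1.5636 = 2.4957.

2.50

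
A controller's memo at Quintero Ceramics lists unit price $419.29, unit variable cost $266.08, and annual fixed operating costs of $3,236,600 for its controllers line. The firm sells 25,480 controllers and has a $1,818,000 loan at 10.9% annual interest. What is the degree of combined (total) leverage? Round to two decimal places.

At 25,480 units, contribution = 25,480 × $153.21 = $3,903,790.80.
Operating income = contribution − fixed costs = $3,903,790.80 − $3,236,600 = $667,190.80. Interest = $198,162.00.
DOL = $3,903,790.80 ÷ $667,190.80 = 5.8511; DFL = $667,190.80 ÷ $469,028.80 = 1.4225.
DCL = DOL × DFL = 5.8511 × 1.4225 = 8.3232.

8.32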